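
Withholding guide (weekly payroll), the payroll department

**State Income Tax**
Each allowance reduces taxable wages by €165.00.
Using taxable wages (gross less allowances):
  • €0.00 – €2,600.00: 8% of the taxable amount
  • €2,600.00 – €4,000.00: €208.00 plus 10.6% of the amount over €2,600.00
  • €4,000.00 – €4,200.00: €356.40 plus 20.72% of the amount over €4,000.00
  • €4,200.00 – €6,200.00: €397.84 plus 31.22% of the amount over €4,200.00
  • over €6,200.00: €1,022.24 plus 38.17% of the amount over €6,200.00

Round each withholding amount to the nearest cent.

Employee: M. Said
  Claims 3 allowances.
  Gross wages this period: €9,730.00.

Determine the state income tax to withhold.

State Income Tax: taxable = €9,730.00 − 3×€165.00 = €9,235.00
  €1,022.24 + 38.17% × (€9,235.00 − €6,200.00) = €1,022.24 + 38.17% × €3,035.00 = €2,180.70

€2,180.70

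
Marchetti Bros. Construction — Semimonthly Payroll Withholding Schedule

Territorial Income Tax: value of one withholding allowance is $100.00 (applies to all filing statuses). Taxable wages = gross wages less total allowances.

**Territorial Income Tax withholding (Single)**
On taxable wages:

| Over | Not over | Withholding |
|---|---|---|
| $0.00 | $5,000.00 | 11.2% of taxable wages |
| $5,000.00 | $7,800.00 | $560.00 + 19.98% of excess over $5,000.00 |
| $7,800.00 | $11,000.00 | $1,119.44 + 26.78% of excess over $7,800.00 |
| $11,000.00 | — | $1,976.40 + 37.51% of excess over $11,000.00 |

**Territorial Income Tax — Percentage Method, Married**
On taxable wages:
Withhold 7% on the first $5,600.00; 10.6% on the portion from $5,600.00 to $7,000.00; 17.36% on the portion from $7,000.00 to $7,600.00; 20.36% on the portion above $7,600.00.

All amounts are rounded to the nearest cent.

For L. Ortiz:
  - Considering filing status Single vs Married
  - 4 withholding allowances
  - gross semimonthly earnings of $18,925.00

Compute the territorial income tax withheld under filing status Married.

Territorial Income Tax (Married): taxable = $18,925.00 − 4×$100.00 = $18,525.00
  $644.56 + 20.36% × ($18,525.00 − $7,600.00) = $644.56 + 20.36% × $10,925.00 = $2,868.89

$2,868.89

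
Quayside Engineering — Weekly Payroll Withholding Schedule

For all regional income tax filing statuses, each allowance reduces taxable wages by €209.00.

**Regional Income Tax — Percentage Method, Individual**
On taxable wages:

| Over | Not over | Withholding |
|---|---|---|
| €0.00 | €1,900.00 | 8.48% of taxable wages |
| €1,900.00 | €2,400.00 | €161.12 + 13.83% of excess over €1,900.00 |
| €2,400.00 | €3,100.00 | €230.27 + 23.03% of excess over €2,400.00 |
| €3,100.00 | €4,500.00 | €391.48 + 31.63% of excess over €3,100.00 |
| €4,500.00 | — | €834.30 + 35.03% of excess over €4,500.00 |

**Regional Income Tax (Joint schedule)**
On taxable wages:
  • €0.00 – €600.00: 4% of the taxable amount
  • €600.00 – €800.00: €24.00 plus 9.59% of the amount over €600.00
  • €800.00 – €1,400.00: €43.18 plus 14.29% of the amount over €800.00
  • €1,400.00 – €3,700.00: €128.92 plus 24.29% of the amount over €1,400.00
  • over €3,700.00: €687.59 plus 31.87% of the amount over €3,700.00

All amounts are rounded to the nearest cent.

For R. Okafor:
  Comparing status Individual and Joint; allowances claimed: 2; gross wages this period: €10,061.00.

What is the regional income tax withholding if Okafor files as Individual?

Regional Income Tax (Individual): taxable = €10,061.00 − 2×€209.00 = €9,643.00
  €834.30 + 35.03% × (€9,643.00 − €4,500.00) = €834.30 + 35.03% × €5,143.00 = €2,635.89

€2,635.89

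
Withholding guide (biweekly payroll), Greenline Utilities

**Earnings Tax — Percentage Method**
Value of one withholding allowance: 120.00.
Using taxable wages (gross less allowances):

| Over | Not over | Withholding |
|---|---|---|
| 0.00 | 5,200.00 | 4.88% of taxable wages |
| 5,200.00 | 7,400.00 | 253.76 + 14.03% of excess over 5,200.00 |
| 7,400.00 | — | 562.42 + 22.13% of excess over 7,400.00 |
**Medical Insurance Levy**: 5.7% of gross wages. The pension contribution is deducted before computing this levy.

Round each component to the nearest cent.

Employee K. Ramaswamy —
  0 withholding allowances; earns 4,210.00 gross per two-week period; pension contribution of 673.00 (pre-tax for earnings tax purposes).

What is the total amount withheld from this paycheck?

Earnings Tax: taxable = 4,210.00 − 673.00 = 3,537.00
  4.88% × 3,537.00 = 172.61
Medical Insurance Levy: 5.7% × 3,537.00 = 201.61
Total: 172.61 + 201.61 = 374.22

374.22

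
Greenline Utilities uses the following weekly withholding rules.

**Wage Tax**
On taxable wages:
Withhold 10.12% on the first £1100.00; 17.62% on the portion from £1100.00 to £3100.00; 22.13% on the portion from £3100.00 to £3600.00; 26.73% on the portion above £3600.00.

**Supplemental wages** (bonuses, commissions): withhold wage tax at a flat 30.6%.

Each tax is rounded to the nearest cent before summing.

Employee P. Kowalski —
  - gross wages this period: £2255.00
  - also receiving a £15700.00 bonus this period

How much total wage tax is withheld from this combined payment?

£5119.03

Wage Tax: taxable = £2255.00
  £111.32 + 17.62% × (£2255.00 − £1100.00) = £111.32 + 17.62% × £1155.00 = £314.83
Supplemental (30.6% flat on bonus): 30.6% × £15700.00 = £4804.20
Total wage tax: £314.83 + £4804.20 = £5119.03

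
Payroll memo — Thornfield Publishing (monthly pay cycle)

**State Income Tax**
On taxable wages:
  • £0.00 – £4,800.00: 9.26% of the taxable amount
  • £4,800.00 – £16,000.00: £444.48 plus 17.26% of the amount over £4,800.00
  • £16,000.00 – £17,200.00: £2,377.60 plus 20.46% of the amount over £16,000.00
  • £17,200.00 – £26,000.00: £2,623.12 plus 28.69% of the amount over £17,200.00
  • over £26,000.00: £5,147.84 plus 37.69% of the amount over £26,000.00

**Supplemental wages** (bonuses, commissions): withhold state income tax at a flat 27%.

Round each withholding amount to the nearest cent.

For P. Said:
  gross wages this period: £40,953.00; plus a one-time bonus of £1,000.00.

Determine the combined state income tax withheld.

State Income Tax: taxable = £40,953.00
  £5,147.84 + 37.69% × (£40,953.00 − £26,000.00) = £5,147.84 + 37.69% × £14,953.00 = £10,783.63
Supplemental (27% flat on bonus): 27% × £1,000.00 = £270.00
Total state income tax: £10,783.63 + £270.00 = £11,053.63

£11,053.63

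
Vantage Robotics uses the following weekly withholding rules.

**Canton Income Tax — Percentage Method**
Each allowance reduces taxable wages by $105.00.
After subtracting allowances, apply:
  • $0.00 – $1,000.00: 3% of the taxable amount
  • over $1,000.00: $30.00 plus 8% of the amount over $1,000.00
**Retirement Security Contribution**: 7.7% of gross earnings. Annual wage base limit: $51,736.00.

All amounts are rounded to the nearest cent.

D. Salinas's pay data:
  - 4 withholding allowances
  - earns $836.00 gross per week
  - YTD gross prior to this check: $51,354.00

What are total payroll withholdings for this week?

$41.89

Canton Income Tax: taxable = $836.00 − 4×$105.00 = $416.00
  3% × $416.00 = $12.48
Retirement Security Contribution: cap $51,736.00 − YTD $51,354.00 = $382.00 subject; 7.7% × $382.00 = $29.41
Total: $12.48 + $29.41 = $41.89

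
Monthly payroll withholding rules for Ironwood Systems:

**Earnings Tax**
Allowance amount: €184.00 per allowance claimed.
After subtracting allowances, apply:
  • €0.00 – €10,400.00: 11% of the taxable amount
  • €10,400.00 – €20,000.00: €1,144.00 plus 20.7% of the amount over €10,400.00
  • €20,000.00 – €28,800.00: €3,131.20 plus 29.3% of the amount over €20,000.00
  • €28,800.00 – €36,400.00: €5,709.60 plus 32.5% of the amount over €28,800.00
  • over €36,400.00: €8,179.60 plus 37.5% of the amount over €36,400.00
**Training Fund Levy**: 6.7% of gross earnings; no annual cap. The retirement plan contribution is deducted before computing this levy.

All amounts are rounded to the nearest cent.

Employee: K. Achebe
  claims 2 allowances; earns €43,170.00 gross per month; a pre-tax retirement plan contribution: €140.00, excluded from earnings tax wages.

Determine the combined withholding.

Earnings Tax: taxable = €43,170.00 − €140.00 − 2×€184.00 = €42,662.00
  €8,179.60 + 37.5% × (€42,662.00 − €36,400.00) = €8,179.60 + 37.5% × €6,262.00 = €10,527.85
Training Fund Levy: 6.7% × €43,030.00 = €2,883.01
Total: €10,527.85 + €2,883.01 = €13,410.86

€13,410.86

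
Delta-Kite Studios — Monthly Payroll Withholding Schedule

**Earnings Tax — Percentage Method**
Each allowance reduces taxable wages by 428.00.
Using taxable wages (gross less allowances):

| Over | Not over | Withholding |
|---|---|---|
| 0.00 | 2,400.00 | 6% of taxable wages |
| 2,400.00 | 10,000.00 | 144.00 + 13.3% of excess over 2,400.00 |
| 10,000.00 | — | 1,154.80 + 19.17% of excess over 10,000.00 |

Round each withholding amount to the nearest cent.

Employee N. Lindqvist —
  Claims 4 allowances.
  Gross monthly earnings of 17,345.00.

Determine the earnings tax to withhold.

2,234.65

Earnings Tax: taxable = 17,345.00 − 4×428.00 = 15,633.00
  1,154.80 + 19.17% × (15,633.00 − 10,000.00) = 1,154.80 + 19.17% × 5,633.00 = 2,234.65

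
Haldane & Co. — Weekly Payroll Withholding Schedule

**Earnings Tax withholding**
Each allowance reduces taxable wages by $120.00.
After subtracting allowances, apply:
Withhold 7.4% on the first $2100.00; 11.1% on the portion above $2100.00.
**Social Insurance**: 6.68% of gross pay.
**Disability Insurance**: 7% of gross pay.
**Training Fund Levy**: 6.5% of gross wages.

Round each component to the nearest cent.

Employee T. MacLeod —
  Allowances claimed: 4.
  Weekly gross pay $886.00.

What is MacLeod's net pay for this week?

Earnings Tax: taxable = $886.00 − 4×$120.00 = $406.00
  7.4% × $406.00 = $30.04
Social Insurance: 6.68% × $886.00 = $59.18
Disability Insurance: 7% × $886.00 = $62.02
Training Fund Levy: 6.5% × $886.00 = $57.59
Total withheld: $30.04 + $59.18 + $62.02 + $57.59 = $208.83
Net pay: $886.00 − $208.83 = $677.17

$677.17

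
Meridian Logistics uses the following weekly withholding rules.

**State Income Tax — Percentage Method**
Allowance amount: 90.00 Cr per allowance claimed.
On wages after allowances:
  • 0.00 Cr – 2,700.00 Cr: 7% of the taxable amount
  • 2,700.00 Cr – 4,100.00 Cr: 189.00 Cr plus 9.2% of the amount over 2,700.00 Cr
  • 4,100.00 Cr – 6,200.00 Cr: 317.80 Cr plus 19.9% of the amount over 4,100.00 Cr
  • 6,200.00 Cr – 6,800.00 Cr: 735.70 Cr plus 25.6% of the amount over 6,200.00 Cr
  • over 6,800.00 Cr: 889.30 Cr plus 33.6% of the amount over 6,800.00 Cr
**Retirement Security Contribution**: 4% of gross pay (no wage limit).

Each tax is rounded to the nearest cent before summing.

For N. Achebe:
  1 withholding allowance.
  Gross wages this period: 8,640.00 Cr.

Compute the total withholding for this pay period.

State Income Tax: taxable = 8,640.00 Cr − 1×90.00 Cr = 8,550.00 Cr
  889.30 Cr + 33.6% × (8,550.00 Cr − 6,800.00 Cr) = 889.30 Cr + 33.6% × 1,750.00 Cr = 1,477.30 Cr
Retirement Security Contribution: 4% × 8,640.00 Cr = 345.60 Cr
Total: 1,477.30 Cr + 345.60 Cr = 1,822.90 Cr

1,822.90 Cr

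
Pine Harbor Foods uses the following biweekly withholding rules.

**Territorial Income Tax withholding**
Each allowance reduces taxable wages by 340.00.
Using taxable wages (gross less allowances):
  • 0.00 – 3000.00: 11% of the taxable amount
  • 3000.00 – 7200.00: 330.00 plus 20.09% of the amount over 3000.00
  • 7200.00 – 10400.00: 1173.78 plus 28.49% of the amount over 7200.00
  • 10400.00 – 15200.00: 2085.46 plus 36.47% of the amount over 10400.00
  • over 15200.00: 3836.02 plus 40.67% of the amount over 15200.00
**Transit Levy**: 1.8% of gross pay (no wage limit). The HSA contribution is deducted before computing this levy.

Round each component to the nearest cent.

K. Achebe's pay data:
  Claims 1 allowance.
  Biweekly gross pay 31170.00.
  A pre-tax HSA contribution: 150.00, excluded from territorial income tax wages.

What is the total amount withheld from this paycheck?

10690.10

Territorial Income Tax: taxable = 31170.00 − 150.00 − 1×340.00 = 30680.00
  3836.02 + 40.67% × (30680.00 − 15200.00) = 3836.02 + 40.67% × 15480.00 = 10131.74
Transit Levy: 1.8% × 31020.00 = 558.36
Total: 10131.74 + 558.36 = 10690.10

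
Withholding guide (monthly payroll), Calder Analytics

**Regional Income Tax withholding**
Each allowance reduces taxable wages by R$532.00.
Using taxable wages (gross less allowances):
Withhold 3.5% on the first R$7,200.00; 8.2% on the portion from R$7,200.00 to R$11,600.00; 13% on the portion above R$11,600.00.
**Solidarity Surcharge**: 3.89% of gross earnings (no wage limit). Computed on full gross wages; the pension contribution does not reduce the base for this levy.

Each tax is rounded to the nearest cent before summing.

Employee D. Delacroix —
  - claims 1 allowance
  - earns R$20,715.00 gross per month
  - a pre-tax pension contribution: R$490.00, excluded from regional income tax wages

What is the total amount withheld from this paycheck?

Regional Income Tax: taxable = R$20,715.00 − R$490.00 − 1×R$532.00 = R$19,693.00
  R$612.80 + 13% × (R$19,693.00 − R$11,600.00) = R$612.80 + 13% × R$8,093.00 = R$1,664.89
Solidarity Surcharge: 3.89% × R$20,715.00 = R$805.81
Total: R$1,664.89 + R$805.81 = R$2,470.70

R$2,470.70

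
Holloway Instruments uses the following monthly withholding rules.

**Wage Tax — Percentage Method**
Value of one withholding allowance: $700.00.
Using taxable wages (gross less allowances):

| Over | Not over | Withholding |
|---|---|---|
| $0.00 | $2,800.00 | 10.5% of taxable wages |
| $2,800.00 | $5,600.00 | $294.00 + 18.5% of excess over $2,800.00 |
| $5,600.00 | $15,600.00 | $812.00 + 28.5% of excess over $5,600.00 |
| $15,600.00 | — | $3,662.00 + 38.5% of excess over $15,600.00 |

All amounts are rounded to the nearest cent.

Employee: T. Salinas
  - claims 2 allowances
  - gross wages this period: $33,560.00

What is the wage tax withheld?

Wage Tax: taxable = $33,560.00 − 2×$700.00 = $32,160.00
  $3,662.00 + 38.5% × ($32,160.00 − $15,600.00) = $3,662.00 + 38.5% × $16,560.00 = $10,037.60

$10,037.60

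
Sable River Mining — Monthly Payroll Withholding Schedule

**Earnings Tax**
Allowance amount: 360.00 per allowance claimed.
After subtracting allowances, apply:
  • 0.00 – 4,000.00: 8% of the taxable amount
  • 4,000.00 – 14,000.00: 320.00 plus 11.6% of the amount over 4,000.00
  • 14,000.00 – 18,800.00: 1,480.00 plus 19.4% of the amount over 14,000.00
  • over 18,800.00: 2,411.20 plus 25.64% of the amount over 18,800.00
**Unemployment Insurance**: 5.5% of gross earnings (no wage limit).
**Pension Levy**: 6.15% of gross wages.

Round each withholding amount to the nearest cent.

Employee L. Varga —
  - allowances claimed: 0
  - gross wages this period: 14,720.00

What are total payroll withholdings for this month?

Earnings Tax: taxable = 14,720.00
  1,480.00 + 19.4% × (14,720.00 − 14,000.00) = 1,480.00 + 19.4% × 720.00 = 1,619.68
Unemployment Insurance: 5.5% × 14,720.00 = 809.60
Pension Levy: 6.15% × 14,720.00 = 905.28
Total: 1,619.68 + 809.60 + 905.28 = 3,334.56

3,334.56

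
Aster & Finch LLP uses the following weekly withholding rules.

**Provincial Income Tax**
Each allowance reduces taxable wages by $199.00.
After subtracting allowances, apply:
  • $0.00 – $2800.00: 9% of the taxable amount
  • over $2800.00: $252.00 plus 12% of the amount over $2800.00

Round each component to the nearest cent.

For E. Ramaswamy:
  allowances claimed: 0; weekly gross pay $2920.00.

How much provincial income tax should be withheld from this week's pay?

Provincial Income Tax: taxable = $2920.00
  $252.00 + 12% × ($2920.00 − $2800.00) = $252.00 + 12% × $120.00 = $266.40

$266.40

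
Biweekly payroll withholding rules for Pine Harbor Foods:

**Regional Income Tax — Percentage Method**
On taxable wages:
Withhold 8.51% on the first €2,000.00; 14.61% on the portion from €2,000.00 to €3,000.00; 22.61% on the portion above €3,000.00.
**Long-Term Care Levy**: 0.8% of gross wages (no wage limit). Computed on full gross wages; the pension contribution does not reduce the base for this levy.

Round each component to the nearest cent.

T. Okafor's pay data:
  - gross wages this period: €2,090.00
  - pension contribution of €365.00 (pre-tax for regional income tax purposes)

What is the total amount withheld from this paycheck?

€163.52

Regional Income Tax: taxable = €2,090.00 − €365.00 = €1,725.00
  8.51% × €1,725.00 = €146.80
Long-Term Care Levy: 0.8% × €2,090.00 = €16.72
Total: €146.80 + €16.72 = €163.52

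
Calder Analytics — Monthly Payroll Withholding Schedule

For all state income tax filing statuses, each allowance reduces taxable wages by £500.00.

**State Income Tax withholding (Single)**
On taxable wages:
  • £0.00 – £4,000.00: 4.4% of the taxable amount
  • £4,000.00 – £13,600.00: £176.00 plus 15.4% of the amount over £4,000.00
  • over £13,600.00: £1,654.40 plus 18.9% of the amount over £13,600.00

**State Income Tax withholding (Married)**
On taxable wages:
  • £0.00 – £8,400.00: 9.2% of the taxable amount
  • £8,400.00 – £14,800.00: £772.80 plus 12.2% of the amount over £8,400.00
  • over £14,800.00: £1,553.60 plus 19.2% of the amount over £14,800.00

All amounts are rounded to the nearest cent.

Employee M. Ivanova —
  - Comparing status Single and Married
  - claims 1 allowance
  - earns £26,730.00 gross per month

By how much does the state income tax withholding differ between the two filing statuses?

£293.31

State Income Tax (Single): taxable = £26,730.00 − 1×£500.00 = £26,230.00
  £1,654.40 + 18.9% × (£26,230.00 − £13,600.00) = £1,654.40 + 18.9% × £12,630.00 = £4,041.47
State Income Tax (Married): taxable = £26,730.00 − 1×£500.00 = £26,230.00
  £1,553.60 + 19.2% × (£26,230.00 − £14,800.00) = £1,553.60 + 19.2% × £11,430.00 = £3,748.16
Difference: |£4,041.47 − £3,748.16| = £293.31 (higher under Single)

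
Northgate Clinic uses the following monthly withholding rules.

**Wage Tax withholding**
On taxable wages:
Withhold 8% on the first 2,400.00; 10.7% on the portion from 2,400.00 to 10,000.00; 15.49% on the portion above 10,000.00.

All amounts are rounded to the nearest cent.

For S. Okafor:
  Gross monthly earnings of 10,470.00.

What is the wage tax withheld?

1,078.00

Wage Tax: taxable = 10,470.00
  1,005.20 + 15.49% × (10,470.00 − 10,000.00) = 1,005.20 + 15.49% × 470.00 = 1,078.00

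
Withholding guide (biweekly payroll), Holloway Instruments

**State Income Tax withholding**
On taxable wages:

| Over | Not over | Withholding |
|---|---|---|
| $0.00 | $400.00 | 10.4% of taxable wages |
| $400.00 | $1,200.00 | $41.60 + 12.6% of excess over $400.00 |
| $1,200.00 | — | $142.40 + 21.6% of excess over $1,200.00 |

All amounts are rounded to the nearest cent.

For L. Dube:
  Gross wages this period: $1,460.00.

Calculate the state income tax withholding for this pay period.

$198.56

State Income Tax: taxable = $1,460.00
  $142.40 + 21.6% × ($1,460.00 − $1,200.00) = $142.40 + 21.6% × $260.00 = $198.56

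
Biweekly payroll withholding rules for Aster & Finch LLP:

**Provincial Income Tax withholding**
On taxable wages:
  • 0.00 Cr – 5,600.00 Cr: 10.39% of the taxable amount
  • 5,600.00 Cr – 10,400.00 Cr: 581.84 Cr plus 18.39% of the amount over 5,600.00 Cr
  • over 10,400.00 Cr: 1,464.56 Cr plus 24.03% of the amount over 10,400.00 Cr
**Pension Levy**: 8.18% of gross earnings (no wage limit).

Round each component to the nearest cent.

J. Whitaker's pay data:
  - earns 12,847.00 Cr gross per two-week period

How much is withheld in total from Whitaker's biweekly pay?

3,103.45 Cr

Provincial Income Tax: taxable = 12,847.00 Cr
  1,464.56 Cr + 24.03% × (12,847.00 Cr − 10,400.00 Cr) = 1,464.56 Cr + 24.03% × 2,447.00 Cr = 2,052.57 Cr
Pension Levy: 8.18% × 12,847.00 Cr = 1,050.88 Cr
Total: 2,052.57 Cr + 1,050.88 Cr = 3,103.45 Cr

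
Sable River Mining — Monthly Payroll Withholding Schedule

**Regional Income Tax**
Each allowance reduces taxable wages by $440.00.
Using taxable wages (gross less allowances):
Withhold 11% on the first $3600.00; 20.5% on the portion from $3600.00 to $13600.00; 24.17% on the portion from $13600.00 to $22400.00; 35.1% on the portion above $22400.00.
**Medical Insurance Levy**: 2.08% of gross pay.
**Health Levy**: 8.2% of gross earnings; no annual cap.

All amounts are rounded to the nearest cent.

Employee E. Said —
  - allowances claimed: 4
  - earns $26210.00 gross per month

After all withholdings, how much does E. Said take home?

Regional Income Tax: taxable = $26210.00 − 4×$440.00 = $24450.00
  $4572.96 + 35.1% × ($24450.00 − $22400.00) = $4572.96 + 35.1% × $2050.00 = $5292.51
Medical Insurance Levy: 2.08% × $26210.00 = $545.17
Health Levy: 8.2% × $26210.00 = $2149.22
Total withheld: $5292.51 + $545.17 + $2149.22 = $7986.90
Net pay: $26210.00 − $7986.90 = $18223.10

$18223.10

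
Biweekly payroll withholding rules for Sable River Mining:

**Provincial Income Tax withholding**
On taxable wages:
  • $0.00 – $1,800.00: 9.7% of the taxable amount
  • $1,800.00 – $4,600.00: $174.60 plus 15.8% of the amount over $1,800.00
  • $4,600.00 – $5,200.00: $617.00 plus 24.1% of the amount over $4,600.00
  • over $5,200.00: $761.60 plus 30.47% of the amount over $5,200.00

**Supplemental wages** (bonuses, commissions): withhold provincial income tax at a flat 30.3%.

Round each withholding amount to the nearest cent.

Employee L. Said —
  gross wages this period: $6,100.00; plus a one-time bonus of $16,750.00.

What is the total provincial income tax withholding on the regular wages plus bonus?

Provincial Income Tax: taxable = $6,100.00
  $761.60 + 30.47% × ($6,100.00 − $5,200.00) = $761.60 + 30.47% × $900.00 = $1,035.83
Supplemental (30.3% flat on bonus): 30.3% × $16,750.00 = $5,075.25
Total provincial income tax: $1,035.83 + $5,075.25 = $6,111.08

$6,111.08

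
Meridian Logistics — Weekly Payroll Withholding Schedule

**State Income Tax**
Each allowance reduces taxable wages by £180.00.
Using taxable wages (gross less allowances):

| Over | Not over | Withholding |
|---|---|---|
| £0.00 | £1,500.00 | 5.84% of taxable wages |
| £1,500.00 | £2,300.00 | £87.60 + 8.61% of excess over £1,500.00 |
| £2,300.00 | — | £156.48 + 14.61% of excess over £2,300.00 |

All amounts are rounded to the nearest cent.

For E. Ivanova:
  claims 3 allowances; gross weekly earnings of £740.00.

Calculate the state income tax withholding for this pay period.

£11.68

State Income Tax: taxable = £740.00 − 3×£180.00 = £200.00
  5.84% × £200.00 = £11.68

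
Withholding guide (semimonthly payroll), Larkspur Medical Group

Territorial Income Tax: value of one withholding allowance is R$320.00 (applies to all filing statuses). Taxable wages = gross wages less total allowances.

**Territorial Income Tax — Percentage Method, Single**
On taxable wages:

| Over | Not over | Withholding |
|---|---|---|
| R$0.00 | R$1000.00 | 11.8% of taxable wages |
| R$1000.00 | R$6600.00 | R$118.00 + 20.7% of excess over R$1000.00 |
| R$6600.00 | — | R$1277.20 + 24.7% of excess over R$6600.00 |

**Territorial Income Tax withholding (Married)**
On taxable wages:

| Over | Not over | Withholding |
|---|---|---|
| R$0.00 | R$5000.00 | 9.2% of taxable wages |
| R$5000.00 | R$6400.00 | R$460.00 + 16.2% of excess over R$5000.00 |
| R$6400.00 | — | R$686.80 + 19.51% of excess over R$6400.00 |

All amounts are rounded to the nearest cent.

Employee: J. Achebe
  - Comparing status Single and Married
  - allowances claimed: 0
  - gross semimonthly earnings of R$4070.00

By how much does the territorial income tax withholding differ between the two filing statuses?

R$379.05

Territorial Income Tax (Single): taxable = R$4070.00
  R$118.00 + 20.7% × (R$4070.00 − R$1000.00) = R$118.00 + 20.7% × R$3070.00 = R$753.49
Territorial Income Tax (Married): taxable = R$4070.00
  9.2% × R$4070.00 = R$374.44
Difference: |R$753.49 − R$374.44| = R$379.05 (higher under Single)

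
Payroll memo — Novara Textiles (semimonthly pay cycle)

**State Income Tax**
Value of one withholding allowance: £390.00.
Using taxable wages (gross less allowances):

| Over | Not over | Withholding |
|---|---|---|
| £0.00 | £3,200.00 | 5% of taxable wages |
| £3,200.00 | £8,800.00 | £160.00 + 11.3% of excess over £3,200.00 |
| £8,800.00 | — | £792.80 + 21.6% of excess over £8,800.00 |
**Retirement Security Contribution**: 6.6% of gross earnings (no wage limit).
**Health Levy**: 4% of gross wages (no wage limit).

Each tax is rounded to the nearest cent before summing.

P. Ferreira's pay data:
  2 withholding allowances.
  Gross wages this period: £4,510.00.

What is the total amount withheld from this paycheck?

£697.95

State Income Tax: taxable = £4,510.00 − 2×£390.00 = £3,730.00
  £160.00 + 11.3% × (£3,730.00 − £3,200.00) = £160.00 + 11.3% × £530.00 = £219.89
Retirement Security Contribution: 6.6% × £4,510.00 = £297.66
Health Levy: 4% × £4,510.00 = £180.40
Total: £219.89 + £297.66 + £180.40 = £697.95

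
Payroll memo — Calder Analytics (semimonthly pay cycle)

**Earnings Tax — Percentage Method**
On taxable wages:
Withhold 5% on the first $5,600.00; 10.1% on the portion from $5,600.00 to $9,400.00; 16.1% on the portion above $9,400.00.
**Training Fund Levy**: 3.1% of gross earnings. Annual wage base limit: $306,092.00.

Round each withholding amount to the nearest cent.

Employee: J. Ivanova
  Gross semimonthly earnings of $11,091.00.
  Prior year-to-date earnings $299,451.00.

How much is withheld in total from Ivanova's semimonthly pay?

$1,141.92

Earnings Tax: taxable = $11,091.00
  $663.80 + 16.1% × ($11,091.00 − $9,400.00) = $663.80 + 16.1% × $1,691.00 = $936.05
Training Fund Levy: cap $306,092.00 − YTD $299,451.00 = $6,641.00 subject; 3.1% × $6,641.00 = $205.87
Total: $936.05 + $205.87 = $1,141.92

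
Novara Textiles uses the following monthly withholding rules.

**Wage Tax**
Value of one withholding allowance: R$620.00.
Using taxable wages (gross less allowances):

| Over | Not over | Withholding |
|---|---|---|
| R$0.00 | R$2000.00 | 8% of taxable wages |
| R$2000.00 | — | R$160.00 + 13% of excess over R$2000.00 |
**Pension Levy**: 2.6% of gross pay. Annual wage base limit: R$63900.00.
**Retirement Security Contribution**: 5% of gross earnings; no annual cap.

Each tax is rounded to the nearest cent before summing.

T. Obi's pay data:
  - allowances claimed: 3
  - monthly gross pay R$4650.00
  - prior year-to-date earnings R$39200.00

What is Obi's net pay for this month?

R$4033.90

Wage Tax: taxable = R$4650.00 − 3×R$620.00 = R$2790.00
  R$160.00 + 13% × (R$2790.00 − R$2000.00) = R$160.00 + 13% × R$790.00 = R$262.70
Pension Levy: 2.6% × R$4650.00 = R$120.90
Retirement Security Contribution: 5% × R$4650.00 = R$232.50
Total withheld: R$262.70 + R$120.90 + R$232.50 = R$616.10
Net pay: R$4650.00 − R$616.10 = R$4033.90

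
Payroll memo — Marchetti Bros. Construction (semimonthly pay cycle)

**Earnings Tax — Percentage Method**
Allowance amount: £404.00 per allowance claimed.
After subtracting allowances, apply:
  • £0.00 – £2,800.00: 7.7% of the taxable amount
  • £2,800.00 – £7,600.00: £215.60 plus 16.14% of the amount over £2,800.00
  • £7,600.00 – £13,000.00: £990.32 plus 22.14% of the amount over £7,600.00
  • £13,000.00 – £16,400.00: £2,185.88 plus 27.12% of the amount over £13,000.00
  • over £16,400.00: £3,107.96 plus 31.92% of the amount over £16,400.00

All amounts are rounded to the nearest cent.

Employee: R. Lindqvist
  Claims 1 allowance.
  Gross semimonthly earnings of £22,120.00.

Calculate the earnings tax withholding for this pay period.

£4,804.83

Earnings Tax: taxable = £22,120.00 − 1×£404.00 = £21,716.00
  £3,107.96 + 31.92% × (£21,716.00 − £16,400.00) = £3,107.96 + 31.92% × £5,316.00 = £4,804.83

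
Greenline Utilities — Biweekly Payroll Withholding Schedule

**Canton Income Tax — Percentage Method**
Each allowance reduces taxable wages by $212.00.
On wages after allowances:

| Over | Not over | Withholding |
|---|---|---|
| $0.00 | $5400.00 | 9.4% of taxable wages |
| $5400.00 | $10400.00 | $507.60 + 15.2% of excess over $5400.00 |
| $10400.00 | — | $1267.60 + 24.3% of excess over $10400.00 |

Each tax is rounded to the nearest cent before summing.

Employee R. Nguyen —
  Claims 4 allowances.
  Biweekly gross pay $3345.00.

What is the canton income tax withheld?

$234.72

Canton Income Tax: taxable = $3345.00 − 4×$212.00 = $2497.00
  9.4% × $2497.00 = $234.72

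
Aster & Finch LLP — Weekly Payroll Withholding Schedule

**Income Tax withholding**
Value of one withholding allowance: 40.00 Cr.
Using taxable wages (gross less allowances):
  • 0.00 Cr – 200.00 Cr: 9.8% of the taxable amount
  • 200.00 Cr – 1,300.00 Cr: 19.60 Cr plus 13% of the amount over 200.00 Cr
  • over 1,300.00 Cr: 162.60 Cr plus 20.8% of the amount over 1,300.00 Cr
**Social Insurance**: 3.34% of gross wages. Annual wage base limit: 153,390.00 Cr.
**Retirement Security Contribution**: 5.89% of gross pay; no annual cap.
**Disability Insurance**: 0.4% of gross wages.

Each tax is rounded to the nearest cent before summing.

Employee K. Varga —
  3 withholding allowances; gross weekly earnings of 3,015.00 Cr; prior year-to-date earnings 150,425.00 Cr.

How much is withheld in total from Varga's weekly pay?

Income Tax: taxable = 3,015.00 Cr − 3×40.00 Cr = 2,895.00 Cr
  162.60 Cr + 20.8% × (2,895.00 Cr − 1,300.00 Cr) = 162.60 Cr + 20.8% × 1,595.00 Cr = 494.36 Cr
Social Insurance: cap 153,390.00 Cr − YTD 150,425.00 Cr = 2,965.00 Cr subject; 3.34% × 2,965.00 Cr = 99.03 Cr
Retirement Security Contribution: 5.89% × 3,015.00 Cr = 177.58 Cr
Disability Insurance: 0.4% × 3,015.00 Cr = 12.06 Cr
Total: 494.36 Cr + 99.03 Cr + 177.58 Cr + 12.06 Cr = 783.03 Cr

783.03 Cr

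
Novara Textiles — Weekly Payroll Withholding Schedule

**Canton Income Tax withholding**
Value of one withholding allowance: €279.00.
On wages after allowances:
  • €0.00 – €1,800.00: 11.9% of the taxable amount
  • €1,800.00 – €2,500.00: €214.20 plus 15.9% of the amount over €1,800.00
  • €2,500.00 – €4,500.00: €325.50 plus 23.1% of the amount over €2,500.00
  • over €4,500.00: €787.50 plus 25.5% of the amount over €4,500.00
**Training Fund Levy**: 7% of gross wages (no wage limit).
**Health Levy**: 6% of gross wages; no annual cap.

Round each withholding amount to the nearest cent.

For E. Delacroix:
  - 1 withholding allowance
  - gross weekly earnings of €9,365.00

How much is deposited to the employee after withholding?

Canton Income Tax: taxable = €9,365.00 − 1×€279.00 = €9,086.00
  €787.50 + 25.5% × (€9,086.00 − €4,500.00) = €787.50 + 25.5% × €4,586.00 = €1,956.93
Training Fund Levy: 7% × €9,365.00 = €655.55
Health Levy: 6% × €9,365.00 = €561.90
Total withheld: €1,956.93 + €655.55 + €561.90 = €3,174.38
Net pay: €9,365.00 − €3,174.38 = €6,190.62

€6,190.62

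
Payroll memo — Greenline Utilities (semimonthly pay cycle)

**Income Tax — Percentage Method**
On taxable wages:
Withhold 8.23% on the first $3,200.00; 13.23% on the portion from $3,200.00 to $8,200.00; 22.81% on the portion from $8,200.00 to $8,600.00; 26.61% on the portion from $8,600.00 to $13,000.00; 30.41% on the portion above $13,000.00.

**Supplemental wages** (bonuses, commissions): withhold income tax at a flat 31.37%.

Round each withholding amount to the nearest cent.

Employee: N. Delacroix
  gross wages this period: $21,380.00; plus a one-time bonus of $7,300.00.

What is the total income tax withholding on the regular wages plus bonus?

$7,025.31

Income Tax: taxable = $21,380.00
  $2,186.94 + 30.41% × ($21,380.00 − $13,000.00) = $2,186.94 + 30.41% × $8,380.00 = $4,735.30
Supplemental (31.37% flat on bonus): 31.37% × $7,300.00 = $2,290.01
Total income tax: $4,735.30 + $2,290.01 = $7,025.31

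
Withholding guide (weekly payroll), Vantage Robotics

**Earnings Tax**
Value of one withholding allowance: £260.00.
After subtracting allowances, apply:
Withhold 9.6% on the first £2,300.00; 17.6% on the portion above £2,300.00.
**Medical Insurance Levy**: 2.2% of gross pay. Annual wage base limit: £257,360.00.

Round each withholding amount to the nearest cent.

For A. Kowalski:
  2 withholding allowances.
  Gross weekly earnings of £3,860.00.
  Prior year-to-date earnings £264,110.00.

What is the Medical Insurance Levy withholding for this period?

£0.00

Medical Insurance Levy: YTD £264,110.00 ≥ cap £257,360.00 → £0.00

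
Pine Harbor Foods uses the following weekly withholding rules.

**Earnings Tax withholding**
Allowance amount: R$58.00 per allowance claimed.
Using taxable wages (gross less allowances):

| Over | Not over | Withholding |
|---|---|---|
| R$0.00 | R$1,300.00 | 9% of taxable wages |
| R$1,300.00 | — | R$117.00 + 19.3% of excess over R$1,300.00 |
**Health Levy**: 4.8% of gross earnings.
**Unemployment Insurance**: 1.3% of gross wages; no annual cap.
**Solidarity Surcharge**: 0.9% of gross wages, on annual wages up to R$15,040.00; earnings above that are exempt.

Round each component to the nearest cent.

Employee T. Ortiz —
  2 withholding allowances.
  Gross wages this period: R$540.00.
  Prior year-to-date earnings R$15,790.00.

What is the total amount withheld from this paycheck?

R$71.10

Earnings Tax: taxable = R$540.00 − 2×R$58.00 = R$424.00
  9% × R$424.00 = R$38.16
Health Levy: 4.8% × R$540.00 = R$25.92
Unemployment Insurance: 1.3% × R$540.00 = R$7.02
Solidarity Surcharge: YTD R$15,790.00 ≥ cap R$15,040.00 → R$0.00
Total: R$38.16 + R$25.92 + R$7.02 + R$0.00 = R$71.10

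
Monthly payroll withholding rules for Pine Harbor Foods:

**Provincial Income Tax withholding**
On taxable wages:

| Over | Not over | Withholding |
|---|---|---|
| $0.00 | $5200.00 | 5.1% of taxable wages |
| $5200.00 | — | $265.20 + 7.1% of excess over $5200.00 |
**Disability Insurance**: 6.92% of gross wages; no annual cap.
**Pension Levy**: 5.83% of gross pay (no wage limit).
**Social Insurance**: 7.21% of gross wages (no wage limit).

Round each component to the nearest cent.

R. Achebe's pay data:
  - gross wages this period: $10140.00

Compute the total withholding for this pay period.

Provincial Income Tax: taxable = $10140.00
  $265.20 + 7.1% × ($10140.00 − $5200.00) = $265.20 + 7.1% × $4940.00 = $615.94
Disability Insurance: 6.92% × $10140.00 = $701.69
Pension Levy: 5.83% × $10140.00 = $591.16
Social Insurance: 7.21% × $10140.00 = $731.09
Total: $615.94 + $701.69 + $591.16 + $731.09 = $2639.88

$2639.88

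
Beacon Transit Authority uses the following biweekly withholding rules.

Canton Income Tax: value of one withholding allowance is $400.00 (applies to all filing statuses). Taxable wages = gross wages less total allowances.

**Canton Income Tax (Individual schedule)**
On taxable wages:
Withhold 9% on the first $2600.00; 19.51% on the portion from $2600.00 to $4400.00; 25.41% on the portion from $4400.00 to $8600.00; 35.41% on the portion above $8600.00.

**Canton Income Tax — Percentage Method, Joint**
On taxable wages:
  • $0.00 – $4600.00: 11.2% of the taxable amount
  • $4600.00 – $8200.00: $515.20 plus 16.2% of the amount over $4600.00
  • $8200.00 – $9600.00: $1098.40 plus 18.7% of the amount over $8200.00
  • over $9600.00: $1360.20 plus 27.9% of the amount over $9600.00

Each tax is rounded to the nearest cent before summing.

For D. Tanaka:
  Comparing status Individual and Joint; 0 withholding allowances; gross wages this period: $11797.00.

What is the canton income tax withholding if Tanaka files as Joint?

Canton Income Tax (Joint): taxable = $11797.00
  $1360.20 + 27.9% × ($11797.00 − $9600.00) = $1360.20 + 27.9% × $2197.00 = $1973.16

$1973.16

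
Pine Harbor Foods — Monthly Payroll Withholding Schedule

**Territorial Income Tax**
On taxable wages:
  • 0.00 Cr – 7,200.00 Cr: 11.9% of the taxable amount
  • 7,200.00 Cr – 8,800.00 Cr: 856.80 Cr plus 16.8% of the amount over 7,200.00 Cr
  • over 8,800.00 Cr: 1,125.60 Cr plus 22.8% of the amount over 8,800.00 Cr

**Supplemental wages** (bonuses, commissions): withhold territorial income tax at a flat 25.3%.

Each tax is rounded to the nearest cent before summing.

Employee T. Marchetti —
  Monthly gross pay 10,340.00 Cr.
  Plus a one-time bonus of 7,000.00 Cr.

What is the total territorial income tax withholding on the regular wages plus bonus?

Territorial Income Tax: taxable = 10,340.00 Cr
  1,125.60 Cr + 22.8% × (10,340.00 Cr − 8,800.00 Cr) = 1,125.60 Cr + 22.8% × 1,540.00 Cr = 1,476.72 Cr
Supplemental (25.3% flat on bonus): 25.3% × 7,000.00 Cr = 1,771.00 Cr
Total territorial income tax: 1,476.72 Cr + 1,771.00 Cr = 3,247.72 Cr

3,247.72 Cr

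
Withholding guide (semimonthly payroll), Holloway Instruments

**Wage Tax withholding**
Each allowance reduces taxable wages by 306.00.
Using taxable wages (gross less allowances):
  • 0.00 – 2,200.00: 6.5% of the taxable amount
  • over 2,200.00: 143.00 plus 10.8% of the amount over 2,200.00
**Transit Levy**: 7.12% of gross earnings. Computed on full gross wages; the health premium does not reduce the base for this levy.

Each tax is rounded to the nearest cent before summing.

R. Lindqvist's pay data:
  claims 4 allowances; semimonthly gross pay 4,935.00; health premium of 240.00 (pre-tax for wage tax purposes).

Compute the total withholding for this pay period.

631.64

Wage Tax: taxable = 4,935.00 − 240.00 − 4×306.00 = 3,471.00
  143.00 + 10.8% × (3,471.00 − 2,200.00) = 143.00 + 10.8% × 1,271.00 = 280.27
Transit Levy: 7.12% × 4,935.00 = 351.37
Total: 280.27 + 351.37 = 631.64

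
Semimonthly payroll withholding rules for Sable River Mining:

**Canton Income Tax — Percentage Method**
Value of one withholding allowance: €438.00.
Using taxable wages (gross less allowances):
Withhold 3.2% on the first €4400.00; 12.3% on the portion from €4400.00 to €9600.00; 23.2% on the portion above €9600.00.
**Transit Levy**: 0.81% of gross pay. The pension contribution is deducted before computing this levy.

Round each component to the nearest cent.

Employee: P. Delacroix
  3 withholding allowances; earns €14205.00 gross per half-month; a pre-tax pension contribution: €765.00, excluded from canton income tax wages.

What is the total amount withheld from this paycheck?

€1475.29

Canton Income Tax: taxable = €14205.00 − €765.00 − 3×€438.00 = €12126.00
  €780.40 + 23.2% × (€12126.00 − €9600.00) = €780.40 + 23.2% × €2526.00 = €1366.43
Transit Levy: 0.81% × €13440.00 = €108.86
Total: €1366.43 + €108.86 = €1475.29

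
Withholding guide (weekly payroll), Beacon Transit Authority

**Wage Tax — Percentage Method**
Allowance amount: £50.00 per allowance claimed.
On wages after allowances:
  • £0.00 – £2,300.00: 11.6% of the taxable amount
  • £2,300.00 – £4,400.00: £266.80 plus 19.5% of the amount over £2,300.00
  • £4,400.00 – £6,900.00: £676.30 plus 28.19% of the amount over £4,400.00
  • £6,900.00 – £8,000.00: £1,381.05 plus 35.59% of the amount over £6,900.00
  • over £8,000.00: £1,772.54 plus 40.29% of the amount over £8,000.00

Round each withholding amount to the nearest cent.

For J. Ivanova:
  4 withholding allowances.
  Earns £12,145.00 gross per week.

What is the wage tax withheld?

Wage Tax: taxable = £12,145.00 − 4×£50.00 = £11,945.00
  £1,772.54 + 40.29% × (£11,945.00 − £8,000.00) = £1,772.54 + 40.29% × £3,945.00 = £3,361.98

£3,361.98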